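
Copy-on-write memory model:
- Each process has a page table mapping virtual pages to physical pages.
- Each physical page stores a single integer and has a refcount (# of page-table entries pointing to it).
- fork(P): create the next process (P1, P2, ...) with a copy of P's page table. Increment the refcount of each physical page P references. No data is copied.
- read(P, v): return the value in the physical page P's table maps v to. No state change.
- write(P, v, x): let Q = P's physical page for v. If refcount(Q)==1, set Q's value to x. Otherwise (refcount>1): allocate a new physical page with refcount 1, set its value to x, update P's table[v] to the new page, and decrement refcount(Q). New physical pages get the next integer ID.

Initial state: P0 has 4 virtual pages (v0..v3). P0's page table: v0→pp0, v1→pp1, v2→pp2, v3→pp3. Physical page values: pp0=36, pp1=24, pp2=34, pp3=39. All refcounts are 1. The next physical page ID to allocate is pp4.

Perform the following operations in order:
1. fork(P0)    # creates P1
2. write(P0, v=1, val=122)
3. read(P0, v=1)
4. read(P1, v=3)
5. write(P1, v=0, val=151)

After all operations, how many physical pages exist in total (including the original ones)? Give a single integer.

Answer: 6

Derivation:
Op 1: fork(P0) -> P1. 4 ppages; refcounts: pp0:2 pp1:2 pp2:2 pp3:2
Op 2: write(P0, v1, 122). refcount(pp1)=2>1 -> COPY to pp4. 5 ppages; refcounts: pp0:2 pp1:1 pp2:2 pp3:2 pp4:1
Op 3: read(P0, v1) -> 122. No state change.
Op 4: read(P1, v3) -> 39. No state change.
Op 5: write(P1, v0, 151). refcount(pp0)=2>1 -> COPY to pp5. 6 ppages; refcounts: pp0:1 pp1:1 pp2:2 pp3:2 pp4:1 pp5:1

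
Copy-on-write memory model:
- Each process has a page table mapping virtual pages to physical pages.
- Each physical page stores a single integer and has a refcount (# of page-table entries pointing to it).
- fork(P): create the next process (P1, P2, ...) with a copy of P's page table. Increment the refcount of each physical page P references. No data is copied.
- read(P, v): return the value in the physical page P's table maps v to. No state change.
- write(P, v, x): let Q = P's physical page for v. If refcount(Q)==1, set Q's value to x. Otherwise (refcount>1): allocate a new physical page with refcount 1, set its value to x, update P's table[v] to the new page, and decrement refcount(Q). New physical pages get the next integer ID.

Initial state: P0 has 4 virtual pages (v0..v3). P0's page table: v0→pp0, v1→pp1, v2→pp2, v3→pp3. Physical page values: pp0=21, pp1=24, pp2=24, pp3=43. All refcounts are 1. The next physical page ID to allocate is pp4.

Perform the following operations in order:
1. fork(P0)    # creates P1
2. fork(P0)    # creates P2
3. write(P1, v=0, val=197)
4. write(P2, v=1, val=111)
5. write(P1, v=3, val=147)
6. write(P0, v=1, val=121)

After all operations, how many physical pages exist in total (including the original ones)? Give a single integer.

Answer: 8

Derivation:
Op 1: fork(P0) -> P1. 4 ppages; refcounts: pp0:2 pp1:2 pp2:2 pp3:2
Op 2: fork(P0) -> P2. 4 ppages; refcounts: pp0:3 pp1:3 pp2:3 pp3:3
Op 3: write(P1, v0, 197). refcount(pp0)=3>1 -> COPY to pp4. 5 ppages; refcounts: pp0:2 pp1:3 pp2:3 pp3:3 pp4:1
Op 4: write(P2, v1, 111). refcount(pp1)=3>1 -> COPY to pp5. 6 ppages; refcounts: pp0:2 pp1:2 pp2:3 pp3:3 pp4:1 pp5:1
Op 5: write(P1, v3, 147). refcount(pp3)=3>1 -> COPY to pp6. 7 ppages; refcounts: pp0:2 pp1:2 pp2:3 pp3:2 pp4:1 pp5:1 pp6:1
Op 6: write(P0, v1, 121). refcount(pp1)=2>1 -> COPY to pp7. 8 ppages; refcounts: pp0:2 pp1:1 pp2:3 pp3:2 pp4:1 pp5:1 pp6:1 pp7:1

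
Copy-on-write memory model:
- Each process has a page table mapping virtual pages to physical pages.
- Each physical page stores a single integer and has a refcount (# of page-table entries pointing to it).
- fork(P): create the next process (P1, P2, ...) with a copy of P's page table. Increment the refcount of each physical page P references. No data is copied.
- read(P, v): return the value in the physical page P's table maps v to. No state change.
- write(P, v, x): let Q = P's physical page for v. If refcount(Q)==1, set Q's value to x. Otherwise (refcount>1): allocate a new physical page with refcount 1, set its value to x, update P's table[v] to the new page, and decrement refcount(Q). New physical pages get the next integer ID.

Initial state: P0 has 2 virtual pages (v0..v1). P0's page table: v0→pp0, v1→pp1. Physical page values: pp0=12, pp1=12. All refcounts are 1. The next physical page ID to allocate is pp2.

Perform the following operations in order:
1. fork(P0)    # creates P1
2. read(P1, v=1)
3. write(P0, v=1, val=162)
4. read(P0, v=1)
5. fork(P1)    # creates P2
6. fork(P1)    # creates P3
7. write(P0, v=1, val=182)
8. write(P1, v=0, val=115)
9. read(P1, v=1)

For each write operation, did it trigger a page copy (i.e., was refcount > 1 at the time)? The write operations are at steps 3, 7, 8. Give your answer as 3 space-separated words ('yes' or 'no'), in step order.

Op 1: fork(P0) -> P1. 2 ppages; refcounts: pp0:2 pp1:2
Op 2: read(P1, v1) -> 12. No state change.
Op 3: write(P0, v1, 162). refcount(pp1)=2>1 -> COPY to pp2. 3 ppages; refcounts: pp0:2 pp1:1 pp2:1
Op 4: read(P0, v1) -> 162. No state change.
Op 5: fork(P1) -> P2. 3 ppages; refcounts: pp0:3 pp1:2 pp2:1
Op 6: fork(P1) -> P3. 3 ppages; refcounts: pp0:4 pp1:3 pp2:1
Op 7: write(P0, v1, 182). refcount(pp2)=1 -> write in place. 3 ppages; refcounts: pp0:4 pp1:3 pp2:1
Op 8: write(P1, v0, 115). refcount(pp0)=4>1 -> COPY to pp3. 4 ppages; refcounts: pp0:3 pp1:3 pp2:1 pp3:1
Op 9: read(P1, v1) -> 12. No state change.

yes no yes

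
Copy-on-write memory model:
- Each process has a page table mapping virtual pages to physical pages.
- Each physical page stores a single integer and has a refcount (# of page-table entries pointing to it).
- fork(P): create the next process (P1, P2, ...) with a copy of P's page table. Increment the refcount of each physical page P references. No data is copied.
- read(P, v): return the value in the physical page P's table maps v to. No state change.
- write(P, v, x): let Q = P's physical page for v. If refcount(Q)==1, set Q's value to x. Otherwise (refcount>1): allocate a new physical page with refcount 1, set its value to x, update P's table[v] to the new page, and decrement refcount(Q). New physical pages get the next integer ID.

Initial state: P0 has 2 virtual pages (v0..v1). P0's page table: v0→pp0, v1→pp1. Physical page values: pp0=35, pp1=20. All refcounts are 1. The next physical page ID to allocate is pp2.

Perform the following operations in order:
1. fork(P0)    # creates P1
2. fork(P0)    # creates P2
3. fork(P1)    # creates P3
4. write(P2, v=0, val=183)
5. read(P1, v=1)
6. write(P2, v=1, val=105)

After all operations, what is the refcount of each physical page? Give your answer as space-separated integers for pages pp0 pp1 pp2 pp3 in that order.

Answer: 3 3 1 1

Derivation:
Op 1: fork(P0) -> P1. 2 ppages; refcounts: pp0:2 pp1:2
Op 2: fork(P0) -> P2. 2 ppages; refcounts: pp0:3 pp1:3
Op 3: fork(P1) -> P3. 2 ppages; refcounts: pp0:4 pp1:4
Op 4: write(P2, v0, 183). refcount(pp0)=4>1 -> COPY to pp2. 3 ppages; refcounts: pp0:3 pp1:4 pp2:1
Op 5: read(P1, v1) -> 20. No state change.
Op 6: write(P2, v1, 105). refcount(pp1)=4>1 -> COPY to pp3. 4 ppages; refcounts: pp0:3 pp1:3 pp2:1 pp3:1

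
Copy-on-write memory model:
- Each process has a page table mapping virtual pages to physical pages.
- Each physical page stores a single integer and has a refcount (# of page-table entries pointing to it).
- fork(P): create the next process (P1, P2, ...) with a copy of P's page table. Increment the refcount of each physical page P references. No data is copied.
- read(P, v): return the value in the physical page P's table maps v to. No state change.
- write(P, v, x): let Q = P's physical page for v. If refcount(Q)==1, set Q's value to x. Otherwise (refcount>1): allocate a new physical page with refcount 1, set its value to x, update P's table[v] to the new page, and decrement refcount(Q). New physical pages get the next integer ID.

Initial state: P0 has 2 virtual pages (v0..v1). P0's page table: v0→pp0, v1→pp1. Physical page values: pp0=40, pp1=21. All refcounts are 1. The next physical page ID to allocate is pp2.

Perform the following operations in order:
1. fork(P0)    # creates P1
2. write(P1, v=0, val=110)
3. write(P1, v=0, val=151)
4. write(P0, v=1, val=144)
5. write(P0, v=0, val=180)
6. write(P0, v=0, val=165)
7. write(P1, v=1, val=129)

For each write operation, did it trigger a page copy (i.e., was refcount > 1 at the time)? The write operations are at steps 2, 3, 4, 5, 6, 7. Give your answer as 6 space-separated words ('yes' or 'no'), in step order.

Op 1: fork(P0) -> P1. 2 ppages; refcounts: pp0:2 pp1:2
Op 2: write(P1, v0, 110). refcount(pp0)=2>1 -> COPY to pp2. 3 ppages; refcounts: pp0:1 pp1:2 pp2:1
Op 3: write(P1, v0, 151). refcount(pp2)=1 -> write in place. 3 ppages; refcounts: pp0:1 pp1:2 pp2:1
Op 4: write(P0, v1, 144). refcount(pp1)=2>1 -> COPY to pp3. 4 ppages; refcounts: pp0:1 pp1:1 pp2:1 pp3:1
Op 5: write(P0, v0, 180). refcount(pp0)=1 -> write in place. 4 ppages; refcounts: pp0:1 pp1:1 pp2:1 pp3:1
Op 6: write(P0, v0, 165). refcount(pp0)=1 -> write in place. 4 ppages; refcounts: pp0:1 pp1:1 pp2:1 pp3:1
Op 7: write(P1, v1, 129). refcount(pp1)=1 -> write in place. 4 ppages; refcounts: pp0:1 pp1:1 pp2:1 pp3:1

yes no yes no no no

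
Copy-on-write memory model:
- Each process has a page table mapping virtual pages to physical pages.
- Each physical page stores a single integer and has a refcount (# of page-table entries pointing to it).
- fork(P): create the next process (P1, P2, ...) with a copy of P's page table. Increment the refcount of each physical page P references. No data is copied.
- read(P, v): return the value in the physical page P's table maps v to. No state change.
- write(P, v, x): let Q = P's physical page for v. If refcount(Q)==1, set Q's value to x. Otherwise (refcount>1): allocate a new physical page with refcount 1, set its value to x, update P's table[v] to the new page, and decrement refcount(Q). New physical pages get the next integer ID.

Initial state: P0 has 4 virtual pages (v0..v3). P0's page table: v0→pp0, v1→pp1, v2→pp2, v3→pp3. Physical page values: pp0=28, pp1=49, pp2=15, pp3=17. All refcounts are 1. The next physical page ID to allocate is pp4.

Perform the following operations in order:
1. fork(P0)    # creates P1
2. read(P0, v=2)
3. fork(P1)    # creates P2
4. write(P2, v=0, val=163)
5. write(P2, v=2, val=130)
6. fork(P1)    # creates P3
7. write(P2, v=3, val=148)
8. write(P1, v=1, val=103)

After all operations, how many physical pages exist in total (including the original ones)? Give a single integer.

Answer: 8

Derivation:
Op 1: fork(P0) -> P1. 4 ppages; refcounts: pp0:2 pp1:2 pp2:2 pp3:2
Op 2: read(P0, v2) -> 15. No state change.
Op 3: fork(P1) -> P2. 4 ppages; refcounts: pp0:3 pp1:3 pp2:3 pp3:3
Op 4: write(P2, v0, 163). refcount(pp0)=3>1 -> COPY to pp4. 5 ppages; refcounts: pp0:2 pp1:3 pp2:3 pp3:3 pp4:1
Op 5: write(P2, v2, 130). refcount(pp2)=3>1 -> COPY to pp5. 6 ppages; refcounts: pp0:2 pp1:3 pp2:2 pp3:3 pp4:1 pp5:1
Op 6: fork(P1) -> P3. 6 ppages; refcounts: pp0:3 pp1:4 pp2:3 pp3:4 pp4:1 pp5:1
Op 7: write(P2, v3, 148). refcount(pp3)=4>1 -> COPY to pp6. 7 ppages; refcounts: pp0:3 pp1:4 pp2:3 pp3:3 pp4:1 pp5:1 pp6:1
Op 8: write(P1, v1, 103). refcount(pp1)=4>1 -> COPY to pp7. 8 ppages; refcounts: pp0:3 pp1:3 pp2:3 pp3:3 pp4:1 pp5:1 pp6:1 pp7:1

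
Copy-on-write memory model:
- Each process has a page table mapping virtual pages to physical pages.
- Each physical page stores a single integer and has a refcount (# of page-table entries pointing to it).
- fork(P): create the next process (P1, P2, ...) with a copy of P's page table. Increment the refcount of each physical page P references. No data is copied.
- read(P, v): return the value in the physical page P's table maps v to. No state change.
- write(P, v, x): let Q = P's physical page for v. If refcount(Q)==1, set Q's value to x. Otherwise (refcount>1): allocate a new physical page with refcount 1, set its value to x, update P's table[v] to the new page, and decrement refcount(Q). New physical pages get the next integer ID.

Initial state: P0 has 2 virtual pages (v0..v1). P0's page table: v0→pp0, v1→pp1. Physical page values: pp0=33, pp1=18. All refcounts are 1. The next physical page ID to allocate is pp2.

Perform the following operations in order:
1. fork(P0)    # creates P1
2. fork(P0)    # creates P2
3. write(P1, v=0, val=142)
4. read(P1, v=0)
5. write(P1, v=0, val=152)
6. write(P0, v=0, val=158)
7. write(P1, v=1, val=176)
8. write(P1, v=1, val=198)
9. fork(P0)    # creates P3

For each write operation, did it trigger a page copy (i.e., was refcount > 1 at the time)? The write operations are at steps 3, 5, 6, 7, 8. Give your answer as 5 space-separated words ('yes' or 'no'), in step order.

Op 1: fork(P0) -> P1. 2 ppages; refcounts: pp0:2 pp1:2
Op 2: fork(P0) -> P2. 2 ppages; refcounts: pp0:3 pp1:3
Op 3: write(P1, v0, 142). refcount(pp0)=3>1 -> COPY to pp2. 3 ppages; refcounts: pp0:2 pp1:3 pp2:1
Op 4: read(P1, v0) -> 142. No state change.
Op 5: write(P1, v0, 152). refcount(pp2)=1 -> write in place. 3 ppages; refcounts: pp0:2 pp1:3 pp2:1
Op 6: write(P0, v0, 158). refcount(pp0)=2>1 -> COPY to pp3. 4 ppages; refcounts: pp0:1 pp1:3 pp2:1 pp3:1
Op 7: write(P1, v1, 176). refcount(pp1)=3>1 -> COPY to pp4. 5 ppages; refcounts: pp0:1 pp1:2 pp2:1 pp3:1 pp4:1
Op 8: write(P1, v1, 198). refcount(pp4)=1 -> write in place. 5 ppages; refcounts: pp0:1 pp1:2 pp2:1 pp3:1 pp4:1
Op 9: fork(P0) -> P3. 5 ppages; refcounts: pp0:1 pp1:3 pp2:1 pp3:2 pp4:1

yes no yes yes no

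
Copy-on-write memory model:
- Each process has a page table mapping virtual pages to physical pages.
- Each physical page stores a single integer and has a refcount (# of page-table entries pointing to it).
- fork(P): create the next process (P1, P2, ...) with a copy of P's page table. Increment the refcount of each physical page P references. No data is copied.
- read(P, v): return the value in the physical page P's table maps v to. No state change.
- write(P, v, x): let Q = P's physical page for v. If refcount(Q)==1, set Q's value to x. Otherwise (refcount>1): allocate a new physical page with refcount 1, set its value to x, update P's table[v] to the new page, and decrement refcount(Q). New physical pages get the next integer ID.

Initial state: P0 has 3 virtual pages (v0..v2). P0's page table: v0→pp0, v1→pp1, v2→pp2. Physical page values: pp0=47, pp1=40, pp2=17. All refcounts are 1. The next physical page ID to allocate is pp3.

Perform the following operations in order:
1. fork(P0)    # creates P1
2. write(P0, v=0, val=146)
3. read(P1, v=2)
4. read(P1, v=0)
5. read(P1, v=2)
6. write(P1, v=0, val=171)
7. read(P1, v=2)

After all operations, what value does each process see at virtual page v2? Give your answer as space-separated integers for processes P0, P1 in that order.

Answer: 17 17

Derivation:
Op 1: fork(P0) -> P1. 3 ppages; refcounts: pp0:2 pp1:2 pp2:2
Op 2: write(P0, v0, 146). refcount(pp0)=2>1 -> COPY to pp3. 4 ppages; refcounts: pp0:1 pp1:2 pp2:2 pp3:1
Op 3: read(P1, v2) -> 17. No state change.
Op 4: read(P1, v0) -> 47. No state change.
Op 5: read(P1, v2) -> 17. No state change.
Op 6: write(P1, v0, 171). refcount(pp0)=1 -> write in place. 4 ppages; refcounts: pp0:1 pp1:2 pp2:2 pp3:1
Op 7: read(P1, v2) -> 17. No state change.
P0: v2 -> pp2 = 17
P1: v2 -> pp2 = 17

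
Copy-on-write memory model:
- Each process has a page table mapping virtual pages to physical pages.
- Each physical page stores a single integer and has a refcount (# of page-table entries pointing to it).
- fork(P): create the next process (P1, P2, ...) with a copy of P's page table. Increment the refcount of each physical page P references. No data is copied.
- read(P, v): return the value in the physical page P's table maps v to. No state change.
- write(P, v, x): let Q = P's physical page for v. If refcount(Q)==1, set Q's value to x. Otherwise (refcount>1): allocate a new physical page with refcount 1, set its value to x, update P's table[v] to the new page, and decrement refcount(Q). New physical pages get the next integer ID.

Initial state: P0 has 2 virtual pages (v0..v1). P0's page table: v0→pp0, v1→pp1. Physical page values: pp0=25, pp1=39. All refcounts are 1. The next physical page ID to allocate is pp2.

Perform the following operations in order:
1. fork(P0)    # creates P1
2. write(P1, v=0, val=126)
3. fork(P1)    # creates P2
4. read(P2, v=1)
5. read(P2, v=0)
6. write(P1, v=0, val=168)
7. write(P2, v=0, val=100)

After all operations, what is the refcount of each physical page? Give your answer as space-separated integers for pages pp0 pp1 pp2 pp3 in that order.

Op 1: fork(P0) -> P1. 2 ppages; refcounts: pp0:2 pp1:2
Op 2: write(P1, v0, 126). refcount(pp0)=2>1 -> COPY to pp2. 3 ppages; refcounts: pp0:1 pp1:2 pp2:1
Op 3: fork(P1) -> P2. 3 ppages; refcounts: pp0:1 pp1:3 pp2:2
Op 4: read(P2, v1) -> 39. No state change.
Op 5: read(P2, v0) -> 126. No state change.
Op 6: write(P1, v0, 168). refcount(pp2)=2>1 -> COPY to pp3. 4 ppages; refcounts: pp0:1 pp1:3 pp2:1 pp3:1
Op 7: write(P2, v0, 100). refcount(pp2)=1 -> write in place. 4 ppages; refcounts: pp0:1 pp1:3 pp2:1 pp3:1

Answer: 1 3 1 1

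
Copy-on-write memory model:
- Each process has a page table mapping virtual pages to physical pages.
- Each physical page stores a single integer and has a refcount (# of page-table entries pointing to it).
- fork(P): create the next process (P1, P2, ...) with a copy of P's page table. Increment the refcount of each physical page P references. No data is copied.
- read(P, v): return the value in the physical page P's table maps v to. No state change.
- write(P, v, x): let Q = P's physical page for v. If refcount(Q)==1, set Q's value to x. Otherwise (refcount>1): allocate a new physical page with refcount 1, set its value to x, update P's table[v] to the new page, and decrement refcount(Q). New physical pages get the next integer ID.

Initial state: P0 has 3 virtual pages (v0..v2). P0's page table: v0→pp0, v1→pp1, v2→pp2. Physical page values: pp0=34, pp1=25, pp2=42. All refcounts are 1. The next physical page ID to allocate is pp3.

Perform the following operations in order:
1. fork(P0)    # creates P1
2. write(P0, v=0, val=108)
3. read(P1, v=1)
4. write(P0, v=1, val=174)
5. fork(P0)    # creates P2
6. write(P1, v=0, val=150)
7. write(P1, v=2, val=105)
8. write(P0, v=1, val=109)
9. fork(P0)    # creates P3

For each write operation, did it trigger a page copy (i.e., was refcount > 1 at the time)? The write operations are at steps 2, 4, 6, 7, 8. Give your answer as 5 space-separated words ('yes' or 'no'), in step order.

Op 1: fork(P0) -> P1. 3 ppages; refcounts: pp0:2 pp1:2 pp2:2
Op 2: write(P0, v0, 108). refcount(pp0)=2>1 -> COPY to pp3. 4 ppages; refcounts: pp0:1 pp1:2 pp2:2 pp3:1
Op 3: read(P1, v1) -> 25. No state change.
Op 4: write(P0, v1, 174). refcount(pp1)=2>1 -> COPY to pp4. 5 ppages; refcounts: pp0:1 pp1:1 pp2:2 pp3:1 pp4:1
Op 5: fork(P0) -> P2. 5 ppages; refcounts: pp0:1 pp1:1 pp2:3 pp3:2 pp4:2
Op 6: write(P1, v0, 150). refcount(pp0)=1 -> write in place. 5 ppages; refcounts: pp0:1 pp1:1 pp2:3 pp3:2 pp4:2
Op 7: write(P1, v2, 105). refcount(pp2)=3>1 -> COPY to pp5. 6 ppages; refcounts: pp0:1 pp1:1 pp2:2 pp3:2 pp4:2 pp5:1
Op 8: write(P0, v1, 109). refcount(pp4)=2>1 -> COPY to pp6. 7 ppages; refcounts: pp0:1 pp1:1 pp2:2 pp3:2 pp4:1 pp5:1 pp6:1
Op 9: fork(P0) -> P3. 7 ppages; refcounts: pp0:1 pp1:1 pp2:3 pp3:3 pp4:1 pp5:1 pp6:2

yes yes no yes yes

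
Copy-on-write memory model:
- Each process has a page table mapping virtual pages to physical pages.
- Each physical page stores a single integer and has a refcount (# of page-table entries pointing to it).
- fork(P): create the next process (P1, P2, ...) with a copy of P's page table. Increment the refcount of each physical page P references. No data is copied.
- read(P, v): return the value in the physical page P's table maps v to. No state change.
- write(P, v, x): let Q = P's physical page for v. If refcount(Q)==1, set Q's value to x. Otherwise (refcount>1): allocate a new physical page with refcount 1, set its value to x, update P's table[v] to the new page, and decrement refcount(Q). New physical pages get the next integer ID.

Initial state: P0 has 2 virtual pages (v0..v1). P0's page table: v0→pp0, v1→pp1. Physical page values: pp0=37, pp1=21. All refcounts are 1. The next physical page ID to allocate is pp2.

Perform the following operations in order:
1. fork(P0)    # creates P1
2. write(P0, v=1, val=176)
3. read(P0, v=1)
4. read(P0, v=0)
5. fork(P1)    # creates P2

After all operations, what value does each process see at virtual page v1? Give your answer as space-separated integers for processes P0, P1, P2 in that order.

Answer: 176 21 21

Derivation:
Op 1: fork(P0) -> P1. 2 ppages; refcounts: pp0:2 pp1:2
Op 2: write(P0, v1, 176). refcount(pp1)=2>1 -> COPY to pp2. 3 ppages; refcounts: pp0:2 pp1:1 pp2:1
Op 3: read(P0, v1) -> 176. No state change.
Op 4: read(P0, v0) -> 37. No state change.
Op 5: fork(P1) -> P2. 3 ppages; refcounts: pp0:3 pp1:2 pp2:1
P0: v1 -> pp2 = 176
P1: v1 -> pp1 = 21
P2: v1 -> pp1 = 21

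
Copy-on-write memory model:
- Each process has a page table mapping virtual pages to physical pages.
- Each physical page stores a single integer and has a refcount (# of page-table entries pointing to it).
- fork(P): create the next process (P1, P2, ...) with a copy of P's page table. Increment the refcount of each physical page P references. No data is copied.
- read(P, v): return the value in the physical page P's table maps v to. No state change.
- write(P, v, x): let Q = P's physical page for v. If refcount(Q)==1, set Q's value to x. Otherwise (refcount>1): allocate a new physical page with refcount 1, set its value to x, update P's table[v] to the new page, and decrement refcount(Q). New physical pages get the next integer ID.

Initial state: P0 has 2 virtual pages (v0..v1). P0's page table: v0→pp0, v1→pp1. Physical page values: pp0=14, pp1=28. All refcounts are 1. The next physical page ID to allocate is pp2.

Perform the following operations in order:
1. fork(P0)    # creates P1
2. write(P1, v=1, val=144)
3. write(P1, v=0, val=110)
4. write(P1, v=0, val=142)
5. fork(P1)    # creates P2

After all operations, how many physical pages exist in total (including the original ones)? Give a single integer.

Answer: 4

Derivation:
Op 1: fork(P0) -> P1. 2 ppages; refcounts: pp0:2 pp1:2
Op 2: write(P1, v1, 144). refcount(pp1)=2>1 -> COPY to pp2. 3 ppages; refcounts: pp0:2 pp1:1 pp2:1
Op 3: write(P1, v0, 110). refcount(pp0)=2>1 -> COPY to pp3. 4 ppages; refcounts: pp0:1 pp1:1 pp2:1 pp3:1
Op 4: write(P1, v0, 142). refcount(pp3)=1 -> write in place. 4 ppages; refcounts: pp0:1 pp1:1 pp2:1 pp3:1
Op 5: fork(P1) -> P2. 4 ppages; refcounts: pp0:1 pp1:1 pp2:2 pp3:2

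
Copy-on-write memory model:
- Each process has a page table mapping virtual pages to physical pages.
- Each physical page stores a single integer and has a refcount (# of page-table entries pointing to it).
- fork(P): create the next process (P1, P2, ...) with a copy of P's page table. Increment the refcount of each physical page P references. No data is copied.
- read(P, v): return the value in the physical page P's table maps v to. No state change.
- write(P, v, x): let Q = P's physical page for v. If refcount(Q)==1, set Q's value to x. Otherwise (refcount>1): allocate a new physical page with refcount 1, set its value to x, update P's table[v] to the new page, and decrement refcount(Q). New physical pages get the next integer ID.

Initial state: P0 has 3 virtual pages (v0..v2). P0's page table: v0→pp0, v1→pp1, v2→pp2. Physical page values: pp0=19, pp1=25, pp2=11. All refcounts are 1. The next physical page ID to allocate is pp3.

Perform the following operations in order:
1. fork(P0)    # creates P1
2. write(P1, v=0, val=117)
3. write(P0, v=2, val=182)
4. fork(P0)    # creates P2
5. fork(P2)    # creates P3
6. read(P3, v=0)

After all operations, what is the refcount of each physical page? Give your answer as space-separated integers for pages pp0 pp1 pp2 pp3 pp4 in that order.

Answer: 3 4 1 1 3

Derivation:
Op 1: fork(P0) -> P1. 3 ppages; refcounts: pp0:2 pp1:2 pp2:2
Op 2: write(P1, v0, 117). refcount(pp0)=2>1 -> COPY to pp3. 4 ppages; refcounts: pp0:1 pp1:2 pp2:2 pp3:1
Op 3: write(P0, v2, 182). refcount(pp2)=2>1 -> COPY to pp4. 5 ppages; refcounts: pp0:1 pp1:2 pp2:1 pp3:1 pp4:1
Op 4: fork(P0) -> P2. 5 ppages; refcounts: pp0:2 pp1:3 pp2:1 pp3:1 pp4:2
Op 5: fork(P2) -> P3. 5 ppages; refcounts: pp0:3 pp1:4 pp2:1 pp3:1 pp4:3
Op 6: read(P3, v0) -> 19. No state change.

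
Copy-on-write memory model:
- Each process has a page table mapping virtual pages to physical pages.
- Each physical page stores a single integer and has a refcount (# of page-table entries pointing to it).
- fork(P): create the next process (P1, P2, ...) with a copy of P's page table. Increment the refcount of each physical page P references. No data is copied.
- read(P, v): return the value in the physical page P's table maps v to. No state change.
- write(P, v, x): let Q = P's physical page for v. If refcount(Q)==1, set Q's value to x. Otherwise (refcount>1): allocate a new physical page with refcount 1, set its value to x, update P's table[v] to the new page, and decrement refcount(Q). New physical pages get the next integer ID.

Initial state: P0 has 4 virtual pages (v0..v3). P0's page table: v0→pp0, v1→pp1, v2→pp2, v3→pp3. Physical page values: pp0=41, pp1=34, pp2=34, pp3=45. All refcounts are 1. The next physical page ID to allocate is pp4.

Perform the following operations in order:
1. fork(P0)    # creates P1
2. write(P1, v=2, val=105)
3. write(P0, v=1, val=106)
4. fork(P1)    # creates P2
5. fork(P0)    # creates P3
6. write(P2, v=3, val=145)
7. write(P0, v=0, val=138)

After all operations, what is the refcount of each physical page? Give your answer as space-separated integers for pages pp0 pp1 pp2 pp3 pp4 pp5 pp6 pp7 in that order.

Answer: 3 2 2 3 2 2 1 1

Derivation:
Op 1: fork(P0) -> P1. 4 ppages; refcounts: pp0:2 pp1:2 pp2:2 pp3:2
Op 2: write(P1, v2, 105). refcount(pp2)=2>1 -> COPY to pp4. 5 ppages; refcounts: pp0:2 pp1:2 pp2:1 pp3:2 pp4:1
Op 3: write(P0, v1, 106). refcount(pp1)=2>1 -> COPY to pp5. 6 ppages; refcounts: pp0:2 pp1:1 pp2:1 pp3:2 pp4:1 pp5:1
Op 4: fork(P1) -> P2. 6 ppages; refcounts: pp0:3 pp1:2 pp2:1 pp3:3 pp4:2 pp5:1
Op 5: fork(P0) -> P3. 6 ppages; refcounts: pp0:4 pp1:2 pp2:2 pp3:4 pp4:2 pp5:2
Op 6: write(P2, v3, 145). refcount(pp3)=4>1 -> COPY to pp6. 7 ppages; refcounts: pp0:4 pp1:2 pp2:2 pp3:3 pp4:2 pp5:2 pp6:1
Op 7: write(P0, v0, 138). refcount(pp0)=4>1 -> COPY to pp7. 8 ppages; refcounts: pp0:3 pp1:2 pp2:2 pp3:3 pp4:2 pp5:2 pp6:1 pp7:1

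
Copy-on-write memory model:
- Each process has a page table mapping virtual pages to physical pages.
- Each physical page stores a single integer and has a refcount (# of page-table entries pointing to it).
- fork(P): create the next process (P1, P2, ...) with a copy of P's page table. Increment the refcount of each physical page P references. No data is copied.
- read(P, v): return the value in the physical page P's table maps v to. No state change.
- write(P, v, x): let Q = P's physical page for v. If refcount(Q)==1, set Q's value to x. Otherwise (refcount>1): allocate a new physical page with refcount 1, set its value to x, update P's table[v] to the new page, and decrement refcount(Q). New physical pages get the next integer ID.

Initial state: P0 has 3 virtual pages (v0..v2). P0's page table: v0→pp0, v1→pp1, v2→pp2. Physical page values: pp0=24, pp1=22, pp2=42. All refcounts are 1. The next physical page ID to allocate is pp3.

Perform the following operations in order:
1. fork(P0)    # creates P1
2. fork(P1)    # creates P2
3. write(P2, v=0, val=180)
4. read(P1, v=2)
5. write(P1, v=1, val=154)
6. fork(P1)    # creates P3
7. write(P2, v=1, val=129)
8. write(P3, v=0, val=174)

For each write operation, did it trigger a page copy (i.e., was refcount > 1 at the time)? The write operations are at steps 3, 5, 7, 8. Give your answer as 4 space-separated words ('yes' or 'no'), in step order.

Op 1: fork(P0) -> P1. 3 ppages; refcounts: pp0:2 pp1:2 pp2:2
Op 2: fork(P1) -> P2. 3 ppages; refcounts: pp0:3 pp1:3 pp2:3
Op 3: write(P2, v0, 180). refcount(pp0)=3>1 -> COPY to pp3. 4 ppages; refcounts: pp0:2 pp1:3 pp2:3 pp3:1
Op 4: read(P1, v2) -> 42. No state change.
Op 5: write(P1, v1, 154). refcount(pp1)=3>1 -> COPY to pp4. 5 ppages; refcounts: pp0:2 pp1:2 pp2:3 pp3:1 pp4:1
Op 6: fork(P1) -> P3. 5 ppages; refcounts: pp0:3 pp1:2 pp2:4 pp3:1 pp4:2
Op 7: write(P2, v1, 129). refcount(pp1)=2>1 -> COPY to pp5. 6 ppages; refcounts: pp0:3 pp1:1 pp2:4 pp3:1 pp4:2 pp5:1
Op 8: write(P3, v0, 174). refcount(pp0)=3>1 -> COPY to pp6. 7 ppages; refcounts: pp0:2 pp1:1 pp2:4 pp3:1 pp4:2 pp5:1 pp6:1

yes yes yes yes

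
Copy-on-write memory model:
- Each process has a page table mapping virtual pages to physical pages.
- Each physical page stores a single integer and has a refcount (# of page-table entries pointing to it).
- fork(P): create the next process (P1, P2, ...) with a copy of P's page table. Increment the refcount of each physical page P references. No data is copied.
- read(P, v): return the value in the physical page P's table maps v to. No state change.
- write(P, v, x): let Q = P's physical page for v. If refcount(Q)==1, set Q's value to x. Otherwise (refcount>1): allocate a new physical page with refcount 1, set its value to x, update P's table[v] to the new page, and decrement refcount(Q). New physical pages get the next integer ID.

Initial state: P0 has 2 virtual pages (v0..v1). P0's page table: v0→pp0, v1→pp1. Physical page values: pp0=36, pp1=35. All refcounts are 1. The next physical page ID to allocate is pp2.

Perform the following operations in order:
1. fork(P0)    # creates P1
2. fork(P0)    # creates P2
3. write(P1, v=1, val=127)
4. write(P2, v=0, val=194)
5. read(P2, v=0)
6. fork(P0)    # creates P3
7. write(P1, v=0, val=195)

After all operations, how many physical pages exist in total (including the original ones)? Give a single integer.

Answer: 5

Derivation:
Op 1: fork(P0) -> P1. 2 ppages; refcounts: pp0:2 pp1:2
Op 2: fork(P0) -> P2. 2 ppages; refcounts: pp0:3 pp1:3
Op 3: write(P1, v1, 127). refcount(pp1)=3>1 -> COPY to pp2. 3 ppages; refcounts: pp0:3 pp1:2 pp2:1
Op 4: write(P2, v0, 194). refcount(pp0)=3>1 -> COPY to pp3. 4 ppages; refcounts: pp0:2 pp1:2 pp2:1 pp3:1
Op 5: read(P2, v0) -> 194. No state change.
Op 6: fork(P0) -> P3. 4 ppages; refcounts: pp0:3 pp1:3 pp2:1 pp3:1
Op 7: write(P1, v0, 195). refcount(pp0)=3>1 -> COPY to pp4. 5 ppages; refcounts: pp0:2 pp1:3 pp2:1 pp3:1 pp4:1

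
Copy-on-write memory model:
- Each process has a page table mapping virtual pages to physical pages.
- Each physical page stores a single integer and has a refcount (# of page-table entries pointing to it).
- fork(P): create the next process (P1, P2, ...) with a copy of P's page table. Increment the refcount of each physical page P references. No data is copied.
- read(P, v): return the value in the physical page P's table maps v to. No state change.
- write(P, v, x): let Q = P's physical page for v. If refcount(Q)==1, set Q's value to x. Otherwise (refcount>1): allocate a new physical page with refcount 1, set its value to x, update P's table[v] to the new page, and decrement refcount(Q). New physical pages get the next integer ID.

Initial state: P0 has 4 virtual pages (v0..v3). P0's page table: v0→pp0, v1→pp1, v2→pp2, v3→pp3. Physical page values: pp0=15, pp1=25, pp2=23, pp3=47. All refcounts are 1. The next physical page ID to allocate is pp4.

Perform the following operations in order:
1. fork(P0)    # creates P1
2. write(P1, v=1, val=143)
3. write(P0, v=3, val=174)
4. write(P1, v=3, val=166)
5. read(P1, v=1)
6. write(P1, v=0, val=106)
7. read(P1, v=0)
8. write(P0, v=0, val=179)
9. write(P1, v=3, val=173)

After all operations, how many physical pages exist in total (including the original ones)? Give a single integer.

Op 1: fork(P0) -> P1. 4 ppages; refcounts: pp0:2 pp1:2 pp2:2 pp3:2
Op 2: write(P1, v1, 143). refcount(pp1)=2>1 -> COPY to pp4. 5 ppages; refcounts: pp0:2 pp1:1 pp2:2 pp3:2 pp4:1
Op 3: write(P0, v3, 174). refcount(pp3)=2>1 -> COPY to pp5. 6 ppages; refcounts: pp0:2 pp1:1 pp2:2 pp3:1 pp4:1 pp5:1
Op 4: write(P1, v3, 166). refcount(pp3)=1 -> write in place. 6 ppages; refcounts: pp0:2 pp1:1 pp2:2 pp3:1 pp4:1 pp5:1
Op 5: read(P1, v1) -> 143. No state change.
Op 6: write(P1, v0, 106). refcount(pp0)=2>1 -> COPY to pp6. 7 ppages; refcounts: pp0:1 pp1:1 pp2:2 pp3:1 pp4:1 pp5:1 pp6:1
Op 7: read(P1, v0) -> 106. No state change.
Op 8: write(P0, v0, 179). refcount(pp0)=1 -> write in place. 7 ppages; refcounts: pp0:1 pp1:1 pp2:2 pp3:1 pp4:1 pp5:1 pp6:1
Op 9: write(P1, v3, 173). refcount(pp3)=1 -> write in place. 7 ppages; refcounts: pp0:1 pp1:1 pp2:2 pp3:1 pp4:1 pp5:1 pp6:1

Answer: 7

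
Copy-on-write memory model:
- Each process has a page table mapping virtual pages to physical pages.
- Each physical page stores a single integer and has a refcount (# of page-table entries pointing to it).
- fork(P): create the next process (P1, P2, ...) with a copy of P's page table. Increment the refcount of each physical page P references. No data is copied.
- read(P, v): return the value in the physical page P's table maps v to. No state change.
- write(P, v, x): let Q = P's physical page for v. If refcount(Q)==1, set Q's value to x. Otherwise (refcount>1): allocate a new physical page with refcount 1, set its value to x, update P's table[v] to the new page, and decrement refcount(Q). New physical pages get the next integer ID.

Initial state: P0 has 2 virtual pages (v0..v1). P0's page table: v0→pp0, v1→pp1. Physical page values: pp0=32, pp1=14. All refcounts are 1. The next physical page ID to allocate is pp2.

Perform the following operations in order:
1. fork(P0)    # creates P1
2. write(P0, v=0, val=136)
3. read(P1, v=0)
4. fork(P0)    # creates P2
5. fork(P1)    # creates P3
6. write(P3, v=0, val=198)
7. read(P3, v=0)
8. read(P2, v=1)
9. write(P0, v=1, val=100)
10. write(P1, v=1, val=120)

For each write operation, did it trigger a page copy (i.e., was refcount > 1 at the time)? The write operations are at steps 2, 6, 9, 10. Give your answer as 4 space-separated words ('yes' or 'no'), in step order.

Op 1: fork(P0) -> P1. 2 ppages; refcounts: pp0:2 pp1:2
Op 2: write(P0, v0, 136). refcount(pp0)=2>1 -> COPY to pp2. 3 ppages; refcounts: pp0:1 pp1:2 pp2:1
Op 3: read(P1, v0) -> 32. No state change.
Op 4: fork(P0) -> P2. 3 ppages; refcounts: pp0:1 pp1:3 pp2:2
Op 5: fork(P1) -> P3. 3 ppages; refcounts: pp0:2 pp1:4 pp2:2
Op 6: write(P3, v0, 198). refcount(pp0)=2>1 -> COPY to pp3. 4 ppages; refcounts: pp0:1 pp1:4 pp2:2 pp3:1
Op 7: read(P3, v0) -> 198. No state change.
Op 8: read(P2, v1) -> 14. No state change.
Op 9: write(P0, v1, 100). refcount(pp1)=4>1 -> COPY to pp4. 5 ppages; refcounts: pp0:1 pp1:3 pp2:2 pp3:1 pp4:1
Op 10: write(P1, v1, 120). refcount(pp1)=3>1 -> COPY to pp5. 6 ppages; refcounts: pp0:1 pp1:2 pp2:2 pp3:1 pp4:1 pp5:1

yes yes yes yes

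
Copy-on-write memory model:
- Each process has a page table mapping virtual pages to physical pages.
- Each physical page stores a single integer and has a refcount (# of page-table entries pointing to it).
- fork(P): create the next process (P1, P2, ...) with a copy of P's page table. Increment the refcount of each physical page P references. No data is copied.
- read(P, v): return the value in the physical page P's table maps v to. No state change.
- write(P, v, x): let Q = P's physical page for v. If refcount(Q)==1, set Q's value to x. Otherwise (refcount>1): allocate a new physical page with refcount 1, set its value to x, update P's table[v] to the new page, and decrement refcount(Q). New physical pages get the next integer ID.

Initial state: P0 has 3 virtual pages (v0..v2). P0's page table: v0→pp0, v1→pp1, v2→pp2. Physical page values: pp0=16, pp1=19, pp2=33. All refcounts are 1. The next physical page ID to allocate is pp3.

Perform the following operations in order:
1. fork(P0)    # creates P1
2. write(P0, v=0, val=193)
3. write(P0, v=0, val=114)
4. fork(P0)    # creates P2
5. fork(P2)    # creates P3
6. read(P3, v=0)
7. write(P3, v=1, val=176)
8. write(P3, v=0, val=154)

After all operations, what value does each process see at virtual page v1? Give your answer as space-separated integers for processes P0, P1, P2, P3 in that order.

Op 1: fork(P0) -> P1. 3 ppages; refcounts: pp0:2 pp1:2 pp2:2
Op 2: write(P0, v0, 193). refcount(pp0)=2>1 -> COPY to pp3. 4 ppages; refcounts: pp0:1 pp1:2 pp2:2 pp3:1
Op 3: write(P0, v0, 114). refcount(pp3)=1 -> write in place. 4 ppages; refcounts: pp0:1 pp1:2 pp2:2 pp3:1
Op 4: fork(P0) -> P2. 4 ppages; refcounts: pp0:1 pp1:3 pp2:3 pp3:2
Op 5: fork(P2) -> P3. 4 ppages; refcounts: pp0:1 pp1:4 pp2:4 pp3:3
Op 6: read(P3, v0) -> 114. No state change.
Op 7: write(P3, v1, 176). refcount(pp1)=4>1 -> COPY to pp4. 5 ppages; refcounts: pp0:1 pp1:3 pp2:4 pp3:3 pp4:1
Op 8: write(P3, v0, 154). refcount(pp3)=3>1 -> COPY to pp5. 6 ppages; refcounts: pp0:1 pp1:3 pp2:4 pp3:2 pp4:1 pp5:1
P0: v1 -> pp1 = 19
P1: v1 -> pp1 = 19
P2: v1 -> pp1 = 19
P3: v1 -> pp4 = 176

Answer: 19 19 19 176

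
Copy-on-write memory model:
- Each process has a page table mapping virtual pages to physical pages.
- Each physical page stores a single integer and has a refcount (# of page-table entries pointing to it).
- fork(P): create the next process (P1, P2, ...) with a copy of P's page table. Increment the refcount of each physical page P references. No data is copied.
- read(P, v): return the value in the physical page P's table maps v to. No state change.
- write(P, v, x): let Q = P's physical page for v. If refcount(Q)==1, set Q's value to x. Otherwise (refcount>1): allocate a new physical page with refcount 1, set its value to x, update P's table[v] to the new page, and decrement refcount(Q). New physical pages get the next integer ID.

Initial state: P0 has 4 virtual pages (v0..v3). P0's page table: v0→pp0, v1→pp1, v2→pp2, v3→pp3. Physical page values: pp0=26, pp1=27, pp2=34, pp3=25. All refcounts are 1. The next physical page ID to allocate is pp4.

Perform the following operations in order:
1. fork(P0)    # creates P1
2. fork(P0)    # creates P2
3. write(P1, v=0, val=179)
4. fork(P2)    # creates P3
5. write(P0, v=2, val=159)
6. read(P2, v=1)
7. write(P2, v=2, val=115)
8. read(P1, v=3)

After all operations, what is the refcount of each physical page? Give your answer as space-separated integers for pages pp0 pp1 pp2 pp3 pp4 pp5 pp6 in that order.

Op 1: fork(P0) -> P1. 4 ppages; refcounts: pp0:2 pp1:2 pp2:2 pp3:2
Op 2: fork(P0) -> P2. 4 ppages; refcounts: pp0:3 pp1:3 pp2:3 pp3:3
Op 3: write(P1, v0, 179). refcount(pp0)=3>1 -> COPY to pp4. 5 ppages; refcounts: pp0:2 pp1:3 pp2:3 pp3:3 pp4:1
Op 4: fork(P2) -> P3. 5 ppages; refcounts: pp0:3 pp1:4 pp2:4 pp3:4 pp4:1
Op 5: write(P0, v2, 159). refcount(pp2)=4>1 -> COPY to pp5. 6 ppages; refcounts: pp0:3 pp1:4 pp2:3 pp3:4 pp4:1 pp5:1
Op 6: read(P2, v1) -> 27. No state change.
Op 7: write(P2, v2, 115). refcount(pp2)=3>1 -> COPY to pp6. 7 ppages; refcounts: pp0:3 pp1:4 pp2:2 pp3:4 pp4:1 pp5:1 pp6:1
Op 8: read(P1, v3) -> 25. No state change.

Answer: 3 4 2 4 1 1 1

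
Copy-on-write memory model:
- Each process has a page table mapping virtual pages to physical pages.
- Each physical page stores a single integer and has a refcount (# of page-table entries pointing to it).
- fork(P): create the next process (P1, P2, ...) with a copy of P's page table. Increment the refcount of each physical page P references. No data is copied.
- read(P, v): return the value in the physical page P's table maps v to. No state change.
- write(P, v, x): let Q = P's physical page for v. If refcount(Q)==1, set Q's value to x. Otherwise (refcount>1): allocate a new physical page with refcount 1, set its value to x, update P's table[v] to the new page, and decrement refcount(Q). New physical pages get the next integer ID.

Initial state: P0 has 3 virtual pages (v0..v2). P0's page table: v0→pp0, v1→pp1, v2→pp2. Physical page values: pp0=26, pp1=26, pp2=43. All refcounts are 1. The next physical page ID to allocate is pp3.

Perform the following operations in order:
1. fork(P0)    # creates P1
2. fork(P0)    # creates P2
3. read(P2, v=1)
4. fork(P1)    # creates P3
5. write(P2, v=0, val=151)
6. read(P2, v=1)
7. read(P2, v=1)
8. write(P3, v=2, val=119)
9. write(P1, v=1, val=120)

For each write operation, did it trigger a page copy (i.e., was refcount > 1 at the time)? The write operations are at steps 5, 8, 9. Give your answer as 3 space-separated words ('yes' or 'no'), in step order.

Op 1: fork(P0) -> P1. 3 ppages; refcounts: pp0:2 pp1:2 pp2:2
Op 2: fork(P0) -> P2. 3 ppages; refcounts: pp0:3 pp1:3 pp2:3
Op 3: read(P2, v1) -> 26. No state change.
Op 4: fork(P1) -> P3. 3 ppages; refcounts: pp0:4 pp1:4 pp2:4
Op 5: write(P2, v0, 151). refcount(pp0)=4>1 -> COPY to pp3. 4 ppages; refcounts: pp0:3 pp1:4 pp2:4 pp3:1
Op 6: read(P2, v1) -> 26. No state change.
Op 7: read(P2, v1) -> 26. No state change.
Op 8: write(P3, v2, 119). refcount(pp2)=4>1 -> COPY to pp4. 5 ppages; refcounts: pp0:3 pp1:4 pp2:3 pp3:1 pp4:1
Op 9: write(P1, v1, 120). refcount(pp1)=4>1 -> COPY to pp5. 6 ppages; refcounts: pp0:3 pp1:3 pp2:3 pp3:1 pp4:1 pp5:1

yes yes yes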